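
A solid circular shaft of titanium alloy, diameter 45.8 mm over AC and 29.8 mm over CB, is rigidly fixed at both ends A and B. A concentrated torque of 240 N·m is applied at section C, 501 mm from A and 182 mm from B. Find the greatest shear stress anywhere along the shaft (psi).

Compatibility: T_A·a/J_AC = T_B·b/J_CB with T_A + T_B = T₀.
J_AC = 4.32×10^-7 m⁴, J_CB = 7.74×10^-8 m⁴, so T_A = T₀·(J_AC/a)/((J_AC/a)+(J_CB/b)) = 160.7 N·m, T_B = 79.29 N·m.
τ in each portion: τ_AC = 8.52×10^6 Pa, τ_CB = 1.53×10^7 Pa; maximum is in CB.
τ_max = T_CB·r/J = 79.29·0.0149/7.74×10^-8 = 1.526×10^7 Pa.

2210 psi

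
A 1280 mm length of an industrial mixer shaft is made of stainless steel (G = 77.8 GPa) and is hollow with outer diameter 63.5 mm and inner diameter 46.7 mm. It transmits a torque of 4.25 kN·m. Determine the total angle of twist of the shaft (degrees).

3.55°

J = π(d_o⁴ − d_i⁴)/32 = π(0.0635⁴ − 0.0467⁴)/32 = 1.129×10^-6 m⁴.
θ = T·L/(G·J) = 4250 × 1.28 / (77.8×10⁹ × 1.129×10^-6) = 0.06192 rad.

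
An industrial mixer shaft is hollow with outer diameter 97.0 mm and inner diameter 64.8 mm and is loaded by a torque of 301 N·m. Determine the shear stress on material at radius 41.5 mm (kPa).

J = π(d_o⁴ − d_i⁴)/32 = π(0.0970⁴ − 0.0648⁴)/32 = 6.960×10^-6 m⁴.
Shear stress varies linearly with radius: τ = T·r/J = 301.0 × 0.0415 / 6.960×10^-6 = 1.795×10^6 Pa.

1790 kPa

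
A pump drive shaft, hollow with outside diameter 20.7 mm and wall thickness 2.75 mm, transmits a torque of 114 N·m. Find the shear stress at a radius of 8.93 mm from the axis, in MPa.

79.6 MPa

J = π(d_o⁴ − d_i⁴)/32 = π(0.0207⁴ − 0.0152⁴)/32 = 1.278×10^-8 m⁴.
Shear stress varies linearly with radius: τ = T·r/J = 114.0 × 0.00893 / 1.278×10^-8 = 7.963×10^7 Pa.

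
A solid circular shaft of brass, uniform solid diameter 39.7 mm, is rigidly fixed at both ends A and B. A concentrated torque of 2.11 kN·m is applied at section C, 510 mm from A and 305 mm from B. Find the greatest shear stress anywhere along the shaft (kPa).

With uniform GJ and both ends fixed, compatibility θ_AC = θ_CB gives T_A·a = T_B·b, together with T_A + T_B = T₀.
T_A = T₀·b/(a+b) = 2110·305/815.0 = 789.6 N·m; T_B = 1320 N·m.
τ in each portion: τ_AC = 6.43×10^7 Pa, τ_CB = 1.07×10^8 Pa; maximum is in CB.
τ_max = T_CB·r/J = 1320·0.0199/2.44×10^-7 = 1.075×10^8 Pa.

107000 kPa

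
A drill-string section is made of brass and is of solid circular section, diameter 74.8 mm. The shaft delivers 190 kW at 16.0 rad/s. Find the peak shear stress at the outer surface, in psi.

ω = 16.0 rad/s, so T = P/ω = 190×10³ / 16.00 = 11880 N·m.
J = πd⁴/32 = π(0.0748)⁴/32 = 3.073×10^-6 m⁴.
τ_max = T·r/J = 11880 × 0.0374 / 3.073×10^-6 = 1.445×10^8 Pa.

21000 psi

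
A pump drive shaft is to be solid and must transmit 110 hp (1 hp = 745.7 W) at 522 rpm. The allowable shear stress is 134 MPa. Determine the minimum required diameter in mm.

ω = 2π·522/60 = 54.66 rad/s, so T = P/ω = 110×745.7 / 54.66 = 1501 N·m.
For a solid shaft τ_max = 16T/(πd³), so d = (16T/(π τ_allow))^(1/3) = (16·1501/(π·1.34×10^8))^(1/3) = 0.03849 m.

38.5 mm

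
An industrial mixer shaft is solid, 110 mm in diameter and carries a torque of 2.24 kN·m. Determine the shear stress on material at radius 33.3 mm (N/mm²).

J = πd⁴/32 = π(0.110)⁴/32 = 1.437×10^-5 m⁴.
Shear stress varies linearly with radius: τ = T·r/J = 2240 × 0.0333 / 1.437×10^-5 = 5.189×10^6 Pa.

5.19 N/mm²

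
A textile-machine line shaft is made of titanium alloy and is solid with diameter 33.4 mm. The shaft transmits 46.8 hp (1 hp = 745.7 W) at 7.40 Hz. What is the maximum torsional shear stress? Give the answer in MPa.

ω = 2π·7.40 = 46.50 rad/s, so T = P/ω = 46.8×745.7 / 46.50 = 750.6 N·m.
J = πd⁴/32 = π(0.0334)⁴/32 = 1.222×10^-7 m⁴.
τ_max = T·r/J = 750.6 × 0.0167 / 1.222×10^-7 = 1.026×10^8 Pa.

103 MPa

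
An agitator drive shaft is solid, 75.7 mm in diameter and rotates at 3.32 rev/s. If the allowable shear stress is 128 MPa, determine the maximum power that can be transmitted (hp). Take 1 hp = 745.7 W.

J = πd⁴/32 = π(0.0757)⁴/32 = 3.224×10^-6 m⁴.
T_max = τ_allow·J/r = 1.28×10^8 × 3.224×10^-6 / 0.0379 = 10900 N·m.
ω = 2π·3.32 = 20.86 rad/s, so P_max = T_max·ω = 2.274×10^5 W.

305 hp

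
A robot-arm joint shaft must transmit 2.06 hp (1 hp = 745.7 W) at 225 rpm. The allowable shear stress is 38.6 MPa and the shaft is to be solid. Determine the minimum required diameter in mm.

ω = 2π·225/60 = 23.56 rad/s, so T = P/ω = 2.06×745.7 / 23.56 = 65.20 N·m.
For a solid shaft τ_max = 16T/(πd³), so d = (16T/(π τ_allow))^(1/3) = (16·65.20/(π·3.86×10^7))^(1/3) = 0.02049 m.

20.5 mm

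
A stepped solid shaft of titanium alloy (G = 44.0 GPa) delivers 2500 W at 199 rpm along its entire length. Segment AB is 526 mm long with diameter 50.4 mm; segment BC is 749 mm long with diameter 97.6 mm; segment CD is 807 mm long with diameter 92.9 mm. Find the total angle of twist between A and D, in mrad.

2.79 mrad

ω = 2π·199/60 = 20.84 rad/s, so T = P/ω = 2500 / 20.84 = 120.0 N·m.
J_AB = π(0.0504)⁴/32 = 6.33×10^-7 m⁴; J_BC = π(0.0976)⁴/32 = 8.91×10^-6 m⁴; J_CD = π(0.0929)⁴/32 = 7.31×10^-6 m⁴.
θ = (T/G)·Σ L_i/J_i = (120.0/44.0×10⁹)·(0.526/6.33×10^-7 + 0.749/8.91×10^-6 + 0.807/7.31×10^-6) = 2.794×10^-3 rad.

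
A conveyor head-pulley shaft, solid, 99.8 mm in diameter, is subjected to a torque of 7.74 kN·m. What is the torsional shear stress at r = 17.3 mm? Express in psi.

1990 psi

J = πd⁴/32 = π(0.0998)⁴/32 = 9.739×10^-6 m⁴.
Shear stress varies linearly with radius: τ = T·r/J = 7740 × 0.0173 / 9.739×10^-6 = 1.375×10^7 Pa.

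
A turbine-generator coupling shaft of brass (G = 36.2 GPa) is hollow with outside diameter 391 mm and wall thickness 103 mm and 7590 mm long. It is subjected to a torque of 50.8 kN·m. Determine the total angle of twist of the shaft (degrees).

J = π(d_o⁴ − d_i⁴)/32 = π(0.391⁴ − 0.185⁴)/32 = 2.180×10^-3 m⁴.
θ = T·L/(G·J) = 50800 × 7.59 / (36.2×10⁹ × 2.180×10^-3) = 4.887×10^-3 rad.

0.280°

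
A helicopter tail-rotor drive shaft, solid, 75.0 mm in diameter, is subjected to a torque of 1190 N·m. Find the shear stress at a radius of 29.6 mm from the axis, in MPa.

J = πd⁴/32 = π(0.0750)⁴/32 = 3.106×10^-6 m⁴.
Shear stress varies linearly with radius: τ = T·r/J = 1190 × 0.0296 / 3.106×10^-6 = 1.134×10^7 Pa.

11.3 MPa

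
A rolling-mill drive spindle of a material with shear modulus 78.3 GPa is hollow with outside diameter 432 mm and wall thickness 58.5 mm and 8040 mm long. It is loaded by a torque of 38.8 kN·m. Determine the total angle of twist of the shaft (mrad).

J = π(d_o⁴ − d_i⁴)/32 = π(0.432⁴ − 0.315⁴)/32 = 2.453×10^-3 m⁴.
θ = T·L/(G·J) = 38800 × 8.04 / (78.3×10⁹ × 2.453×10^-3) = 1.624×10^-3 rad.

1.62 mrad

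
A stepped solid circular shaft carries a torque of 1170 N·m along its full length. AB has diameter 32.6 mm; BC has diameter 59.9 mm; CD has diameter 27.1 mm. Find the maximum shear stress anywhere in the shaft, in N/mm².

Under the same torque, τ_max = 16T/(πd³) is largest where d is smallest — segment CD (d = 27.1 mm).
τ_max = 16·1170/(π·(0.0271)³) = 2.994×10^8 Pa.

299 N/mm²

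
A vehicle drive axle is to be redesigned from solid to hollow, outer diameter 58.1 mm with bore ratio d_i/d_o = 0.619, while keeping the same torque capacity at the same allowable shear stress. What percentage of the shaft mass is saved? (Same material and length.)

31.4 %

Equal τ_max and T ⇒ the solid shaft needs d_s³ = d_o³(1−k⁴), so d_s = 58.1·(1−0.619⁴)^(1/3) = 55.10 mm.
Area ratio A_h/A_s = d_o²(1−k²)/d_s² = (1−k²)/(1−k⁴)^(2/3) = 0.6857.
Mass saving = 1 − 0.6857 = 31.4 %.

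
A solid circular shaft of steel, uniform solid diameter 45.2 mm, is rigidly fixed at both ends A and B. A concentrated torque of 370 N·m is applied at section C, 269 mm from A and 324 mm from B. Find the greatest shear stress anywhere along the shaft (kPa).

With uniform GJ and both ends fixed, compatibility θ_AC = θ_CB gives T_A·a = T_B·b, together with T_A + T_B = T₀.
T_A = T₀·b/(a+b) = 370.0·324/593.0 = 202.2 N·m; T_B = 167.8 N·m.
τ in each portion: τ_AC = 1.11×10^7 Pa, τ_CB = 9.26×10^6 Pa; maximum is in AC.
τ_max = T_AC·r/J = 202.2·0.0226/4.10×10^-7 = 1.115×10^7 Pa.

11100 kPa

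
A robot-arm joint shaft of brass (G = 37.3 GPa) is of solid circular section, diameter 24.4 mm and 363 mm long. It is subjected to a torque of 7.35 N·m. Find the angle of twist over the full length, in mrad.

J = πd⁴/32 = π(0.0244)⁴/32 = 3.480×10^-8 m⁴.
θ = T·L/(G·J) = 7.350 × 0.363 / (37.3×10⁹ × 3.480×10^-8) = 2.056×10^-3 rad.

2.06 mrad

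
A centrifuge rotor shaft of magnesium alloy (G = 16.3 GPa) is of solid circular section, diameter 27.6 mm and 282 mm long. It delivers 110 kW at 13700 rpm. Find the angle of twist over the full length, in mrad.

ω = 2π·13700/60 = 1435 rad/s, so T = P/ω = 110×10³ / 1435 = 76.67 N·m.
J = πd⁴/32 = π(0.0276)⁴/32 = 5.697×10^-8 m⁴.
θ = T·L/(G·J) = 76.67 × 0.282 / (16.3×10⁹ × 5.697×10^-8) = 0.02328 rad.

23.3 mrad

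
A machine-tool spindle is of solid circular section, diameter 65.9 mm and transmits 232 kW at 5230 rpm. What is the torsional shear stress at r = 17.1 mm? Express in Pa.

ω = 2π·5230/60 = 547.7 rad/s, so T = P/ω = 232×10³ / 547.7 = 423.6 N·m.
J = πd⁴/32 = π(0.0659)⁴/32 = 1.852×10^-6 m⁴.
Shear stress varies linearly with radius: τ = T·r/J = 423.6 × 0.0171 / 1.852×10^-6 = 3.912×10^6 Pa.

3.91e6 Pa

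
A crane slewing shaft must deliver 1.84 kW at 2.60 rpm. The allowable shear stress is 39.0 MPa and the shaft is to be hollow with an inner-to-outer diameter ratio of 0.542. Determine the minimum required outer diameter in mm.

ω = 2π·2.60/60 = 0.2723 rad/s, so T = P/ω = 1.84×10³ / 0.2723 = 6758 N·m.
For a hollow shaft with d_i/d_o = 0.542: τ_max = 16T/(π d_o³ (1−k⁴)), so d_o = [16T/(π τ_allow (1−k⁴))]^(1/3) = [16·6758/(π·3.90×10^7·0.9137)]^(1/3) = 0.09885 m.

98.8 mm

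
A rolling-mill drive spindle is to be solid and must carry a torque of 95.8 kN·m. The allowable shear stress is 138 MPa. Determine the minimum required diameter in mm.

For a solid shaft τ_max = 16T/(πd³), so d = (16T/(π τ_allow))^(1/3) = (16·95800/(π·1.38×10^8))^(1/3) = 0.1523 m.

152 mm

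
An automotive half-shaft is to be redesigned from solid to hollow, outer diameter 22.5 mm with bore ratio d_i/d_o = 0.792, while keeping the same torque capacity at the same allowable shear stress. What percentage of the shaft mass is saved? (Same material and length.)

48.0 %

Equal τ_max and T ⇒ the solid shaft needs d_s³ = d_o³(1−k⁴), so d_s = 22.5·(1−0.792⁴)^(1/3) = 19.05 mm.
Area ratio A_h/A_s = d_o²(1−k²)/d_s² = (1−k²)/(1−k⁴)^(2/3) = 0.5202.
Mass saving = 1 − 0.5202 = 48.0 %.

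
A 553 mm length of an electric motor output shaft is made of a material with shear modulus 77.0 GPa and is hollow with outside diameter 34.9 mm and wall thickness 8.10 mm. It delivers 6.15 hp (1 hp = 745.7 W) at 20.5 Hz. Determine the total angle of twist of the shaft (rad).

0.00191 rad

ω = 2π·20.5 = 128.8 rad/s, so T = P/ω = 6.15×745.7 / 128.8 = 35.60 N·m.
J = π(d_o⁴ − d_i⁴)/32 = π(0.0349⁴ − 0.0187⁴)/32 = 1.336×10^-7 m⁴.
θ = T·L/(G·J) = 35.60 × 0.553 / (77.0×10⁹ × 1.336×10^-7) = 1.913×10^-3 rad.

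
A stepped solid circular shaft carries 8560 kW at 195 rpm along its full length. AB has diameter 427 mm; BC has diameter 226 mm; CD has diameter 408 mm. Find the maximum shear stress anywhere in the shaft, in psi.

ω = 2π·195/60 = 20.42 rad/s, so T = P/ω = 8560×10³ / 20.42 = 419200 N·m.
Under the same torque, τ_max = 16T/(πd³) is largest where d is smallest — segment BC (d = 226 mm).
τ_max = 16·419200/(π·(0.226)³) = 1.850×10^8 Pa.

26800 psi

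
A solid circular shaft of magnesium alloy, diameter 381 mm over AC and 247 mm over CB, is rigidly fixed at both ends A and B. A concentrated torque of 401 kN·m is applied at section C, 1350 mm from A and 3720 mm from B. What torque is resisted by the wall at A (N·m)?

Compatibility: T_A·a/J_AC = T_B·b/J_CB with T_A + T_B = T₀.
J_AC = 2.07×10^-3 m⁴, J_CB = 3.65×10^-4 m⁴, so T_A = T₀·(J_AC/a)/((J_AC/a)+(J_CB/b)) = 376800 N·m, T_B = 24160 N·m.

377000 N·m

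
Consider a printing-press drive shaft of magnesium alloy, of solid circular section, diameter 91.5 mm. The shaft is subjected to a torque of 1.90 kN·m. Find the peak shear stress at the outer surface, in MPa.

12.6 MPa

J = πd⁴/32 = π(0.0915)⁴/32 = 6.882×10^-6 m⁴.
τ_max = T·r/J = 1900 × 0.0457 / 6.882×10^-6 = 1.263×10^7 Pa.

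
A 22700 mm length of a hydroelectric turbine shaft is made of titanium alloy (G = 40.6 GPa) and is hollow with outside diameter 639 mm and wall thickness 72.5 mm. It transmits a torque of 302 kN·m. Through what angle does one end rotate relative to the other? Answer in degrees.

J = π(d_o⁴ − d_i⁴)/32 = π(0.639⁴ − 0.494⁴)/32 = 0.01052 m⁴.
θ = T·L/(G·J) = 302000 × 22.7 / (40.6×10⁹ × 0.01052) = 0.01605 rad.

0.919°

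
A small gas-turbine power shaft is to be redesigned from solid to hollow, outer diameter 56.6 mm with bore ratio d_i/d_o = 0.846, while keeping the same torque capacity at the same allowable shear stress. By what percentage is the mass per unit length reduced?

Equal τ_max and T ⇒ the solid shaft needs d_s³ = d_o³(1−k⁴), so d_s = 56.6·(1−0.846⁴)^(1/3) = 44.55 mm.
Area ratio A_h/A_s = d_o²(1−k²)/d_s² = (1−k²)/(1−k⁴)^(2/3) = 0.4588.
Mass saving = 1 − 0.4588 = 54.1 %.

54.1 %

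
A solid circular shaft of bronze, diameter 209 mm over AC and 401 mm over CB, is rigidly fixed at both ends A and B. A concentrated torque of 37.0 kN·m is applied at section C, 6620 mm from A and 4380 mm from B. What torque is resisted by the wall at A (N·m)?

1720 N·m

Compatibility: T_A·a/J_AC = T_B·b/J_CB with T_A + T_B = T₀.
J_AC = 1.87×10^-4 m⁴, J_CB = 2.54×10^-3 m⁴, so T_A = T₀·(J_AC/a)/((J_AC/a)+(J_CB/b)) = 1722 N·m, T_B = 35280 N·m.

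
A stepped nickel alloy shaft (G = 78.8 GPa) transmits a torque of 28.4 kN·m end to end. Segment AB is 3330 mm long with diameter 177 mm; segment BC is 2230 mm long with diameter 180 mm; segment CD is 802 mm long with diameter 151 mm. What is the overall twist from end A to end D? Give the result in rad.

J_AB = π(0.177)⁴/32 = 9.64×10^-5 m⁴; J_BC = π(0.180)⁴/32 = 1.03×10^-4 m⁴; J_CD = π(0.151)⁴/32 = 5.10×10^-5 m⁴.
θ = (T/G)·Σ L_i/J_i = (28400/78.8×10⁹)·(3.33/9.64×10^-5 + 2.23/1.03×10^-4 + 0.802/5.10×10^-5) = 0.02592 rad.

0.0259 rad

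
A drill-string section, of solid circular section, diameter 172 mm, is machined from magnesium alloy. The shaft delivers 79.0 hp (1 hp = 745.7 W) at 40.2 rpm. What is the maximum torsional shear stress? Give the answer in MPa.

14.0 MPa

ω = 2π·40.2/60 = 4.210 rad/s, so T = P/ω = 79.0×745.7 / 4.210 = 13990 N·m.
J = πd⁴/32 = π(0.172)⁴/32 = 8.592×10^-5 m⁴.
τ_max = T·r/J = 13990 × 0.0860 / 8.592×10^-5 = 1.401×10^7 Pa.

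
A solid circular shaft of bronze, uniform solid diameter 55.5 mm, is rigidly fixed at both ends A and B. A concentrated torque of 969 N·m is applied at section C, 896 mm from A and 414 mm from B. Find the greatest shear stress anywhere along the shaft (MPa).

19.7 MPa

With uniform GJ and both ends fixed, compatibility θ_AC = θ_CB gives T_A·a = T_B·b, together with T_A + T_B = T₀.
T_A = T₀·b/(a+b) = 969.0·414/1310 = 306.2 N·m; T_B = 662.8 N·m.
τ in each portion: τ_AC = 9.12×10^6 Pa, τ_CB = 1.97×10^7 Pa; maximum is in CB.
τ_max = T_CB·r/J = 662.8·0.0278/9.31×10^-7 = 1.974×10^7 Pa.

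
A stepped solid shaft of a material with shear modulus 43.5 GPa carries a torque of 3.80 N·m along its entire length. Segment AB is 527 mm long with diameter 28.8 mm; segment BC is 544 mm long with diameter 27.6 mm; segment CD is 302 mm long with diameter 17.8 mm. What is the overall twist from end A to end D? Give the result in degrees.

J_AB = π(0.0288)⁴/32 = 6.75×10^-8 m⁴; J_BC = π(0.0276)⁴/32 = 5.70×10^-8 m⁴; J_CD = π(0.0178)⁴/32 = 9.86×10^-9 m⁴.
θ = (T/G)·Σ L_i/J_i = (3.800/43.5×10⁹)·(0.527/6.75×10^-8 + 0.544/5.70×10^-8 + 0.302/9.86×10^-9) = 4.193×10^-3 rad.

0.240°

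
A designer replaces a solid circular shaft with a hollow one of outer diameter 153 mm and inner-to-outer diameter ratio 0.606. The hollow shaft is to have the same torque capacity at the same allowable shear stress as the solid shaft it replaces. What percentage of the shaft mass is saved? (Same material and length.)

Equal τ_max and T ⇒ the solid shaft needs d_s³ = d_o³(1−k⁴), so d_s = 153·(1−0.606⁴)^(1/3) = 145.8 mm.
Area ratio A_h/A_s = d_o²(1−k²)/d_s² = (1−k²)/(1−k⁴)^(2/3) = 0.6969.
Mass saving = 1 − 0.6969 = 30.3 %.

30.3 %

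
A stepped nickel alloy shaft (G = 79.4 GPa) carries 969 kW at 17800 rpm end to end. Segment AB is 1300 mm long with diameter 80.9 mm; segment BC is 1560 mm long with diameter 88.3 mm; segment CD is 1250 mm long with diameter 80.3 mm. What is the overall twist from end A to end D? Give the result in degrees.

ω = 2π·17800/60 = 1864 rad/s, so T = P/ω = 969×10³ / 1864 = 519.8 N·m.
J_AB = π(0.0809)⁴/32 = 4.21×10^-6 m⁴; J_BC = π(0.0883)⁴/32 = 5.97×10^-6 m⁴; J_CD = π(0.0803)⁴/32 = 4.08×10^-6 m⁴.
θ = (T/G)·Σ L_i/J_i = (519.8/79.4×10⁹)·(1.30/4.21×10^-6 + 1.56/5.97×10^-6 + 1.25/4.08×10^-6) = 5.740×10^-3 rad.

0.329°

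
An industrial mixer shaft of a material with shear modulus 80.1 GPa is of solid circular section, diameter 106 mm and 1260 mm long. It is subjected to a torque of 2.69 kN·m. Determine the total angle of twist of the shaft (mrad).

3.41 mrad

J = πd⁴/32 = π(0.106)⁴/32 = 1.239×10^-5 m⁴.
θ = T·L/(G·J) = 2690 × 1.26 / (80.1×10⁹ × 1.239×10^-5) = 3.414×10^-3 rad.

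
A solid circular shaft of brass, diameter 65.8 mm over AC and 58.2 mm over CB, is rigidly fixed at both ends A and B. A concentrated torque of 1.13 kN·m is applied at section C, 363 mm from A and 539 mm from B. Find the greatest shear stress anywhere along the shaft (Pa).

1.43e7 Pa

Compatibility: T_A·a/J_AC = T_B·b/J_CB with T_A + T_B = T₀.
J_AC = 1.84×10^-6 m⁴, J_CB = 1.13×10^-6 m⁴, so T_A = T₀·(J_AC/a)/((J_AC/a)+(J_CB/b)) = 800.2 N·m, T_B = 329.8 N·m.
τ in each portion: τ_AC = 1.43×10^7 Pa, τ_CB = 8.52×10^6 Pa; maximum is in AC.
τ_max = T_AC·r/J = 800.2·0.0329/1.84×10^-6 = 1.430×10^7 Pa.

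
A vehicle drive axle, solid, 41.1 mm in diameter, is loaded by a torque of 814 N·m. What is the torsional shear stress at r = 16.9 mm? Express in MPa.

49.1 MPa

J = πd⁴/32 = π(0.0411)⁴/32 = 2.801×10^-7 m⁴.
Shear stress varies linearly with radius: τ = T·r/J = 814.0 × 0.0169 / 2.801×10^-7 = 4.911×10^7 Pa.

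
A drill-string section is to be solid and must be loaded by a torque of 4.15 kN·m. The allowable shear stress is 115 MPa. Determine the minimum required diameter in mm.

56.9 mm

For a solid shaft τ_max = 16T/(πd³), so d = (16T/(π τ_allow))^(1/3) = (16·4150/(π·1.15×10^8))^(1/3) = 0.05686 m.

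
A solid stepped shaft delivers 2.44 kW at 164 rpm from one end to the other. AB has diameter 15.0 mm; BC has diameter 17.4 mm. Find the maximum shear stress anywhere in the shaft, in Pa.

2.14e8 Pa

ω = 2π·164/60 = 17.17 rad/s, so T = P/ω = 2.44×10³ / 17.17 = 142.1 N·m.
Under the same torque, τ_max = 16T/(πd³) is largest where d is smallest — segment AB (d = 15.0 mm).
τ_max = 16·142.1/(π·(0.0150)³) = 2.144×10^8 Pa.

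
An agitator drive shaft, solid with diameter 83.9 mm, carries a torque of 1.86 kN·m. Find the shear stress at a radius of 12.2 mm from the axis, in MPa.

4.66 MPa

J = πd⁴/32 = π(0.0839)⁴/32 = 4.865×10^-6 m⁴.
Shear stress varies linearly with radius: τ = T·r/J = 1860 × 0.0122 / 4.865×10^-6 = 4.665×10^6 Pa.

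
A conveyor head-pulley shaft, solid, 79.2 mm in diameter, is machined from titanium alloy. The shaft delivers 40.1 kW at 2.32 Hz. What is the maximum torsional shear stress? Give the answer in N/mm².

28.2 N/mm²

ω = 2π·2.32 = 14.58 rad/s, so T = P/ω = 40.1×10³ / 14.58 = 2751 N·m.
J = πd⁴/32 = π(0.0792)⁴/32 = 3.863×10^-6 m⁴.
τ_max = T·r/J = 2751 × 0.0396 / 3.863×10^-6 = 2.820×10^7 Pa.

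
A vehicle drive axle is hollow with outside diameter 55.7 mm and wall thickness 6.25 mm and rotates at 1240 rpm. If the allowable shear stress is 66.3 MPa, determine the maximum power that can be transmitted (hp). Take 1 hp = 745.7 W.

250 hp

J = π(d_o⁴ − d_i⁴)/32 = π(0.0557⁴ − 0.0432⁴)/32 = 6.030×10^-7 m⁴.
T_max = τ_allow·J/r = 6.63×10^7 × 6.030×10^-7 / 0.0278 = 1436 N·m.
ω = 2π·1240/60 = 129.9 rad/s, so P_max = T_max·ω = 1.864×10^5 W.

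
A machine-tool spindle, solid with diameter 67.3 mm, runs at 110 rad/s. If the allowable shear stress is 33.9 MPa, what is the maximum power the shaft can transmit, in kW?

223 kW

J = πd⁴/32 = π(0.0673)⁴/32 = 2.014×10^-6 m⁴.
T_max = τ_allow·J/r = 3.39×10^7 × 2.014×10^-6 / 0.0336 = 2029 N·m.
ω = 110 rad/s, so P_max = T_max·ω = 2.232×10^5 W.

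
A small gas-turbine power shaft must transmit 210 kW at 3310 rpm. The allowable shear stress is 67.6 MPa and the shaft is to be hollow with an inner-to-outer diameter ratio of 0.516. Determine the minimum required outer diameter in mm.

36.6 mm

ω = 2π·3310/60 = 346.6 rad/s, so T = P/ω = 210×10³ / 346.6 = 605.8 N·m.
For a hollow shaft with d_i/d_o = 0.516: τ_max = 16T/(π d_o³ (1−k⁴)), so d_o = [16T/(π τ_allow (1−k⁴))]^(1/3) = [16·605.8/(π·6.76×10^7·0.9291)]^(1/3) = 0.03662 m.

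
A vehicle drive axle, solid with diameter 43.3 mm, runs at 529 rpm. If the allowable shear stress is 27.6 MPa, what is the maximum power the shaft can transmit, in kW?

J = πd⁴/32 = π(0.0433)⁴/32 = 3.451×10^-7 m⁴.
T_max = τ_allow·J/r = 2.76×10^7 × 3.451×10^-7 / 0.0216 = 439.9 N·m.
ω = 2π·529/60 = 55.40 rad/s, so P_max = T_max·ω = 2.437×10^4 W.

24.4 kW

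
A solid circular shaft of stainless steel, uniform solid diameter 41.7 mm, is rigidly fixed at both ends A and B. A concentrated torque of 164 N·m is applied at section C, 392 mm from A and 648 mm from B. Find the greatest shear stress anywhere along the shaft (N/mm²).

7.18 N/mm²

With uniform GJ and both ends fixed, compatibility θ_AC = θ_CB gives T_A·a = T_B·b, together with T_A + T_B = T₀.
T_A = T₀·b/(a+b) = 164.0·648/1040 = 102.2 N·m; T_B = 61.82 N·m.
τ in each portion: τ_AC = 7.18×10^6 Pa, τ_CB = 4.34×10^6 Pa; maximum is in AC.
τ_max = T_AC·r/J = 102.2·0.0209/2.97×10^-7 = 7.177×10^6 Pa.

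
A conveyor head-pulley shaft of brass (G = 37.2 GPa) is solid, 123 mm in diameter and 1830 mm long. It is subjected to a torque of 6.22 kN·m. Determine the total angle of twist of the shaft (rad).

J = πd⁴/32 = π(0.123)⁴/32 = 2.247×10^-5 m⁴.
θ = T·L/(G·J) = 6220 × 1.83 / (37.2×10⁹ × 2.247×10^-5) = 0.01362 rad.

0.0136 rad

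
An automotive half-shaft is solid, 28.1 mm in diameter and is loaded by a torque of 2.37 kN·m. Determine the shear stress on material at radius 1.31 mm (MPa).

50.7 MPa

J = πd⁴/32 = π(0.0281)⁴/32 = 6.121×10^-8 m⁴.
Shear stress varies linearly with radius: τ = T·r/J = 2370 × 0.00131 / 6.121×10^-8 = 5.072×10^7 Pa.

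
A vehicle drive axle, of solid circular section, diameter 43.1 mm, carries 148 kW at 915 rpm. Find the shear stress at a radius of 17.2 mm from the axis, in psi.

11400 psi

ω = 2π·915/60 = 95.82 rad/s, so T = P/ω = 148×10³ / 95.82 = 1545 N·m.
J = πd⁴/32 = π(0.0431)⁴/32 = 3.388×10^-7 m⁴.
Shear stress varies linearly with radius: τ = T·r/J = 1545 × 0.0172 / 3.388×10^-7 = 7.842×10^7 Pa.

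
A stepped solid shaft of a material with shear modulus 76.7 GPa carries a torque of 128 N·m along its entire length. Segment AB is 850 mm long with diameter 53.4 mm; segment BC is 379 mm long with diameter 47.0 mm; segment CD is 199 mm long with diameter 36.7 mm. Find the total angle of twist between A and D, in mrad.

4.96 mrad

J_AB = π(0.0534)⁴/32 = 7.98×10^-7 m⁴; J_BC = π(0.0470)⁴/32 = 4.79×10^-7 m⁴; J_CD = π(0.0367)⁴/32 = 1.78×10^-7 m⁴.
θ = (T/G)·Σ L_i/J_i = (128.0/76.7×10⁹)·(0.850/7.98×10^-7 + 0.379/4.79×10^-7 + 0.199/1.78×10^-7) = 4.962×10^-3 rad.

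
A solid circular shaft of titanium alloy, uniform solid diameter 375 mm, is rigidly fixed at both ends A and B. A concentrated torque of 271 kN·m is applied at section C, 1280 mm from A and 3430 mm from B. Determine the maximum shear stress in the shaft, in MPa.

With uniform GJ and both ends fixed, compatibility θ_AC = θ_CB gives T_A·a = T_B·b, together with T_A + T_B = T₀.
T_A = T₀·b/(a+b) = 271000·3430/4710 = 197400 N·m; T_B = 73650 N·m.
τ in each portion: τ_AC = 1.91×10^7 Pa, τ_CB = 7.11×10^6 Pa; maximum is in AC.
τ_max = T_AC·r/J = 197400·0.188/1.94×10^-3 = 1.906×10^7 Pa.

19.1 MPa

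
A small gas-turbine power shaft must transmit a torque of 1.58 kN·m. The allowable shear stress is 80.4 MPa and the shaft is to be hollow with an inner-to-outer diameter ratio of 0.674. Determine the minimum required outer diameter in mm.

50.1 mm

For a hollow shaft with d_i/d_o = 0.674: τ_max = 16T/(π d_o³ (1−k⁴)), so d_o = [16T/(π τ_allow (1−k⁴))]^(1/3) = [16·1580/(π·8.04×10^7·0.7936)]^(1/3) = 0.05015 m.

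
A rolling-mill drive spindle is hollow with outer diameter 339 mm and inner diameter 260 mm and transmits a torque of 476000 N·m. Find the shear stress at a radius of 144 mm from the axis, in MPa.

J = π(d_o⁴ − d_i⁴)/32 = π(0.339⁴ − 0.260⁴)/32 = 8.479×10^-4 m⁴.
Shear stress varies linearly with radius: τ = T·r/J = 476000 × 0.144 / 8.479×10^-4 = 8.084×10^7 Pa.

80.8 MPa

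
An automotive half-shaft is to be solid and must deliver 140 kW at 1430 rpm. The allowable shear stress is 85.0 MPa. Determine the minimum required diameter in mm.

38.3 mm

ω = 2π·1430/60 = 149.7 rad/s, so T = P/ω = 140×10³ / 149.7 = 934.9 N·m.
For a solid shaft τ_max = 16T/(πd³), so d = (16T/(π τ_allow))^(1/3) = (16·934.9/(π·8.50×10^7))^(1/3) = 0.03826 m.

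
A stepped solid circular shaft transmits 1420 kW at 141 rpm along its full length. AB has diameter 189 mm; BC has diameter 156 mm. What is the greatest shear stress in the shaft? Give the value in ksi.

18.7 ksi

ω = 2π·141/60 = 14.77 rad/s, so T = P/ω = 1420×10³ / 14.77 = 96170 N·m.
Under the same torque, τ_max = 16T/(πd³) is largest where d is smallest — segment BC (d = 156 mm).
τ_max = 16·96170/(π·(0.156)³) = 1.290×10^8 Pa.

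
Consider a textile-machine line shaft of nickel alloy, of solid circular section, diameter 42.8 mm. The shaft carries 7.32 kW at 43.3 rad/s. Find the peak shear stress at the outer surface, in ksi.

ω = 43.3 rad/s, so T = P/ω = 7.32×10³ / 43.30 = 169.1 N·m.
J = πd⁴/32 = π(0.0428)⁴/32 = 3.294×10^-7 m⁴.
τ_max = T·r/J = 169.1 × 0.0214 / 3.294×10^-7 = 1.098×10^7 Pa.

1.59 ksi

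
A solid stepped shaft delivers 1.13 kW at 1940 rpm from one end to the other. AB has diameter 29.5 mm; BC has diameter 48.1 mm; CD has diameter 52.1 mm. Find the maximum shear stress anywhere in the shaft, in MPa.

ω = 2π·1940/60 = 203.2 rad/s, so T = P/ω = 1.13×10³ / 203.2 = 5.562 N·m.
Under the same torque, τ_max = 16T/(πd³) is largest where d is smallest — segment AB (d = 29.5 mm).
τ_max = 16·5.562/(π·(0.0295)³) = 1.103×10^6 Pa.

1.10 MPa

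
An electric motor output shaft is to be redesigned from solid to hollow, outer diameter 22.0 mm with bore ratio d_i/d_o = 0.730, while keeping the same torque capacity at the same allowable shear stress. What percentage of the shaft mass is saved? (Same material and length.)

41.6 %

Equal τ_max and T ⇒ the solid shaft needs d_s³ = d_o³(1−k⁴), so d_s = 22.0·(1−0.730⁴)^(1/3) = 19.68 mm.
Area ratio A_h/A_s = d_o²(1−k²)/d_s² = (1−k²)/(1−k⁴)^(2/3) = 0.5836.
Mass saving = 1 − 0.5836 = 41.6 %.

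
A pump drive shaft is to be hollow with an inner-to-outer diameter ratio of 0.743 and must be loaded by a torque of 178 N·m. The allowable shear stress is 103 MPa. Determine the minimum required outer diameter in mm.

23.3 mm

For a hollow shaft with d_i/d_o = 0.743: τ_max = 16T/(π d_o³ (1−k⁴)), so d_o = [16T/(π τ_allow (1−k⁴))]^(1/3) = [16·178.0/(π·1.03×10^8·0.6952)]^(1/3) = 0.02331 m.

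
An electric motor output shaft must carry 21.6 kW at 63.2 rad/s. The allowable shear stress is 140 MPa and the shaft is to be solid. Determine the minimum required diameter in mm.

23.2 mm

ω = 63.2 rad/s, so T = P/ω = 21.6×10³ / 63.20 = 341.8 N·m.
For a solid shaft τ_max = 16T/(πd³), so d = (16T/(π τ_allow))^(1/3) = (16·341.8/(π·1.40×10^8))^(1/3) = 0.02317 m.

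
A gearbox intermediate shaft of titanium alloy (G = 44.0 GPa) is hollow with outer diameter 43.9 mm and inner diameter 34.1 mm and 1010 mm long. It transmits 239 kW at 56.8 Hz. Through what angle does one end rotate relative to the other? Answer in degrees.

3.80°

ω = 2π·56.8 = 356.9 rad/s, so T = P/ω = 239×10³ / 356.9 = 669.7 N·m.
J = π(d_o⁴ − d_i⁴)/32 = π(0.0439⁴ − 0.0341⁴)/32 = 2.319×10^-7 m⁴.
θ = T·L/(G·J) = 669.7 × 1.01 / (44.0×10⁹ × 2.319×10^-7) = 0.06629 rad.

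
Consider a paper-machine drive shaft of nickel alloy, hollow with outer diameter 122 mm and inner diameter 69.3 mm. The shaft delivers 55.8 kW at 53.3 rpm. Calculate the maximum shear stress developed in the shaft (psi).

4540 psi

ω = 2π·53.3/60 = 5.582 rad/s, so T = P/ω = 55.8×10³ / 5.582 = 9997 N·m.
J = π(d_o⁴ − d_i⁴)/32 = π(0.122⁴ − 0.0693⁴)/32 = 1.948×10^-5 m⁴.
τ_max = T·r/J = 9997 × 0.0610 / 1.948×10^-5 = 3.130×10^7 Pa.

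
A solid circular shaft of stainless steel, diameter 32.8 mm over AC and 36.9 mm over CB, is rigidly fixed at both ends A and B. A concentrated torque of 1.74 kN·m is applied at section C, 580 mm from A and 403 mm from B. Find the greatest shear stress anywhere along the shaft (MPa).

123 MPa

Compatibility: T_A·a/J_AC = T_B·b/J_CB with T_A + T_B = T₀.
J_AC = 1.14×10^-7 m⁴, J_CB = 1.82×10^-7 m⁴, so T_A = T₀·(J_AC/a)/((J_AC/a)+(J_CB/b)) = 526.4 N·m, T_B = 1214 N·m.
τ in each portion: τ_AC = 7.60×10^7 Pa, τ_CB = 1.23×10^8 Pa; maximum is in CB.
τ_max = T_CB·r/J = 1214·0.0184/1.82×10^-7 = 1.230×10^8 Pa.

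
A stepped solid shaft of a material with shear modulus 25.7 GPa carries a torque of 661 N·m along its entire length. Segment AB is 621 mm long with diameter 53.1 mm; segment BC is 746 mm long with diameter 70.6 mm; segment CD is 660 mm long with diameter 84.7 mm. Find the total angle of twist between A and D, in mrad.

31.7 mrad

J_AB = π(0.0531)⁴/32 = 7.81×10^-7 m⁴; J_BC = π(0.0706)⁴/32 = 2.44×10^-6 m⁴; J_CD = π(0.0847)⁴/32 = 5.05×10^-6 m⁴.
θ = (T/G)·Σ L_i/J_i = (661.0/25.7×10⁹)·(0.621/7.81×10^-7 + 0.746/2.44×10^-6 + 0.660/5.05×10^-6) = 0.03169 rad.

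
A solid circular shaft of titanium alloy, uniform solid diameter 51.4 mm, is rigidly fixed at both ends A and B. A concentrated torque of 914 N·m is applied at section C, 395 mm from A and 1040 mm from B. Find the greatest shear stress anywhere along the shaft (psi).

With uniform GJ and both ends fixed, compatibility θ_AC = θ_CB gives T_A·a = T_B·b, together with T_A + T_B = T₀.
T_A = T₀·b/(a+b) = 914.0·1040/1435 = 662.4 N·m; T_B = 251.6 N·m.
τ in each portion: τ_AC = 2.48×10^7 Pa, τ_CB = 9.44×10^6 Pa; maximum is in AC.
τ_max = T_AC·r/J = 662.4·0.0257/6.85×10^-7 = 2.484×10^7 Pa.

3600 psi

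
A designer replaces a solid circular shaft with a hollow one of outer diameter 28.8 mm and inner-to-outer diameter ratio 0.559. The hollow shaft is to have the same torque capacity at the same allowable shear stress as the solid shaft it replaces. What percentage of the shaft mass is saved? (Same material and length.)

Equal τ_max and T ⇒ the solid shaft needs d_s³ = d_o³(1−k⁴), so d_s = 28.8·(1−0.559⁴)^(1/3) = 27.83 mm.
Area ratio A_h/A_s = d_o²(1−k²)/d_s² = (1−k²)/(1−k⁴)^(2/3) = 0.7363.
Mass saving = 1 − 0.7363 = 26.4 %.

26.4 %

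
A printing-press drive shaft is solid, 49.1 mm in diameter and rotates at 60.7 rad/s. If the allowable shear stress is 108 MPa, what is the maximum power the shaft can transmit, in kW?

152 kW

J = πd⁴/32 = π(0.0491)⁴/32 = 5.706×10^-7 m⁴.
T_max = τ_allow·J/r = 1.08×10^8 × 5.706×10^-7 / 0.0246 = 2510 N·m.
ω = 60.7 rad/s, so P_max = T_max·ω = 1.524×10^5 W.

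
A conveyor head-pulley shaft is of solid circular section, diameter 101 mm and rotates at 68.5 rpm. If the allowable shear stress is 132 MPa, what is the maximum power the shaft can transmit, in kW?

192 kW

J = πd⁴/32 = π(0.101)⁴/32 = 1.022×10^-5 m⁴.
T_max = τ_allow·J/r = 1.32×10^8 × 1.022×10^-5 / 0.0505 = 26700 N·m.
ω = 2π·68.5/60 = 7.173 rad/s, so P_max = T_max·ω = 1.916×10^5 W.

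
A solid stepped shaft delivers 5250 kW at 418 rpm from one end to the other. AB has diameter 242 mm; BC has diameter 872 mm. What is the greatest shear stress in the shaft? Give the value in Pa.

ω = 2π·418/60 = 43.77 rad/s, so T = P/ω = 5250×10³ / 43.77 = 119900 N·m.
Under the same torque, τ_max = 16T/(πd³) is largest where d is smallest — segment AB (d = 242 mm).
τ_max = 16·119900/(π·(0.242)³) = 4.310×10^7 Pa.

4.31e7 Pa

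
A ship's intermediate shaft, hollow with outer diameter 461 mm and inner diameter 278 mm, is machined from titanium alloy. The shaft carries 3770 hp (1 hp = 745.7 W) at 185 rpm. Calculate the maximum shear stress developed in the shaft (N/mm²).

8.69 N/mm²

ω = 2π·185/60 = 19.37 rad/s, so T = P/ω = 3770×745.7 / 19.37 = 145100 N·m.
J = π(d_o⁴ − d_i⁴)/32 = π(0.461⁴ − 0.278⁴)/32 = 3.848×10^-3 m⁴.
τ_max = T·r/J = 145100 × 0.231 / 3.848×10^-3 = 8.693×10^6 Pa.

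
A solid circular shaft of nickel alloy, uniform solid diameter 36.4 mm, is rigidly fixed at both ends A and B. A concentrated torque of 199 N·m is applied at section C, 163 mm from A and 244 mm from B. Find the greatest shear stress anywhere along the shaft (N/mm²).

12.6 N/mm²

With uniform GJ and both ends fixed, compatibility θ_AC = θ_CB gives T_A·a = T_B·b, together with T_A + T_B = T₀.
T_A = T₀·b/(a+b) = 199.0·244/407.0 = 119.3 N·m; T_B = 79.70 N·m.
τ in each portion: τ_AC = 1.26×10^7 Pa, τ_CB = 8.42×10^6 Pa; maximum is in AC.
τ_max = T_AC·r/J = 119.3·0.0182/1.72×10^-7 = 1.260×10^7 Pa.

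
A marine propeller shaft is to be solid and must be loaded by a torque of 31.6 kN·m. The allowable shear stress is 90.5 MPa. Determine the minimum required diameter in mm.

121 mm

For a solid shaft τ_max = 16T/(πd³), so d = (16T/(π τ_allow))^(1/3) = (16·31600/(π·9.05×10^7))^(1/3) = 0.1212 m.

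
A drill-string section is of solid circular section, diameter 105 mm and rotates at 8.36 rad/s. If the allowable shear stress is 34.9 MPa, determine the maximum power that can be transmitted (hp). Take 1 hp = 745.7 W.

88.9 hp

J = πd⁴/32 = π(0.105)⁴/32 = 1.193×10^-5 m⁴.
T_max = τ_allow·J/r = 3.49×10^7 × 1.193×10^-5 / 0.0525 = 7933 N·m.
ω = 8.36 rad/s, so P_max = T_max·ω = 6.632×10^4 W.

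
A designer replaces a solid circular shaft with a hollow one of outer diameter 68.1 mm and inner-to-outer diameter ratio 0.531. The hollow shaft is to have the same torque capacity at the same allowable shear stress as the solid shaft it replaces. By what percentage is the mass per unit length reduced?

24.1 %

Equal τ_max and T ⇒ the solid shaft needs d_s³ = d_o³(1−k⁴), so d_s = 68.1·(1−0.531⁴)^(1/3) = 66.25 mm.
Area ratio A_h/A_s = d_o²(1−k²)/d_s² = (1−k²)/(1−k⁴)^(2/3) = 0.7588.
Mass saving = 1 − 0.7588 = 24.1 %.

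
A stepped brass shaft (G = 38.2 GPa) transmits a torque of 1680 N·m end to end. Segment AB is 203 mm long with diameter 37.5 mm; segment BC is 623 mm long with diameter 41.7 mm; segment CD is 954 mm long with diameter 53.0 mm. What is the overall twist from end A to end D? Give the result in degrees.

J_AB = π(0.0375)⁴/32 = 1.94×10^-7 m⁴; J_BC = π(0.0417)⁴/32 = 2.97×10^-7 m⁴; J_CD = π(0.0530)⁴/32 = 7.75×10^-7 m⁴.
θ = (T/G)·Σ L_i/J_i = (1680/38.2×10⁹)·(0.203/1.94×10^-7 + 0.623/2.97×10^-7 + 0.954/7.75×10^-7) = 0.1924 rad.

11.0°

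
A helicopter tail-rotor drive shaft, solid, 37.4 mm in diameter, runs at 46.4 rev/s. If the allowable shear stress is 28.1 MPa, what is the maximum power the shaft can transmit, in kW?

J = πd⁴/32 = π(0.0374)⁴/32 = 1.921×10^-7 m⁴.
T_max = τ_allow·J/r = 2.81×10^7 × 1.921×10^-7 / 0.0187 = 288.6 N·m.
ω = 2π·46.4 = 291.5 rad/s, so P_max = T_max·ω = 8.415×10^4 W.

84.1 kW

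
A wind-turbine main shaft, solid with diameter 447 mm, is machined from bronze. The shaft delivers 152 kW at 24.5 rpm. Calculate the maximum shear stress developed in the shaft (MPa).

ω = 2π·24.5/60 = 2.566 rad/s, so T = P/ω = 152×10³ / 2.566 = 59240 N·m.
J = πd⁴/32 = π(0.447)⁴/32 = 3.919×10^-3 m⁴.
τ_max = T·r/J = 59240 × 0.224 / 3.919×10^-3 = 3.378×10^6 Pa.

3.38 MPa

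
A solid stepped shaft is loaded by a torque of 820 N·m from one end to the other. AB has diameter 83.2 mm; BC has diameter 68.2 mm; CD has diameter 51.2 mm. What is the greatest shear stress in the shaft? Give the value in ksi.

4.51 ksi

Under the same torque, τ_max = 16T/(πd³) is largest where d is smallest — segment CD (d = 51.2 mm).
τ_max = 16·820.0/(π·(0.0512)³) = 3.112×10^7 Pa.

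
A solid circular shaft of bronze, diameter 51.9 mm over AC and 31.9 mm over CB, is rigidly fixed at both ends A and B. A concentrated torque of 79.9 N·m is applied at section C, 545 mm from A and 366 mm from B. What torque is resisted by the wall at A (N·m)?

Compatibility: T_A·a/J_AC = T_B·b/J_CB with T_A + T_B = T₀.
J_AC = 7.12×10^-7 m⁴, J_CB = 1.02×10^-7 m⁴, so T_A = T₀·(J_AC/a)/((J_AC/a)+(J_CB/b)) = 65.90 N·m, T_B = 14.00 N·m.

65.9 N·m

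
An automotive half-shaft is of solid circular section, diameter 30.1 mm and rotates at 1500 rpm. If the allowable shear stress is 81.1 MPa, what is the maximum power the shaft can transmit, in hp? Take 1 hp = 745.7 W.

91.5 hp

J = πd⁴/32 = π(0.0301)⁴/32 = 8.059×10^-8 m⁴.
T_max = τ_allow·J/r = 8.11×10^7 × 8.059×10^-8 / 0.0151 = 434.3 N·m.
ω = 2π·1500/60 = 157.1 rad/s, so P_max = T_max·ω = 6.821×10^4 W.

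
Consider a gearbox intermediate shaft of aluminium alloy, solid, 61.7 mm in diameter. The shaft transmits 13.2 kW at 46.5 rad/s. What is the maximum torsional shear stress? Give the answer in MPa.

6.16 MPa

ω = 46.5 rad/s, so T = P/ω = 13.2×10³ / 46.50 = 283.9 N·m.
J = πd⁴/32 = π(0.0617)⁴/32 = 1.423×10^-6 m⁴.
τ_max = T·r/J = 283.9 × 0.0309 / 1.423×10^-6 = 6.155×10^6 Pa.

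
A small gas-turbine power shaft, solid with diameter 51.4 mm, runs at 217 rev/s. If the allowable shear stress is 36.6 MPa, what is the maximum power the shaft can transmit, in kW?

J = πd⁴/32 = π(0.0514)⁴/32 = 6.853×10^-7 m⁴.
T_max = τ_allow·J/r = 3.66×10^7 × 6.853×10^-7 / 0.0257 = 975.9 N·m.
ω = 2π·217 = 1363 rad/s, so P_max = T_max·ω = 1.331×10^6 W.

1330 kW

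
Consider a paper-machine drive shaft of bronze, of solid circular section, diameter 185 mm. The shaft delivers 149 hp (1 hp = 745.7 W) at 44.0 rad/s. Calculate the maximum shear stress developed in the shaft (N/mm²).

2.03 N/mm²

ω = 44.0 rad/s, so T = P/ω = 149×745.7 / 44.00 = 2525 N·m.
J = πd⁴/32 = π(0.185)⁴/32 = 1.150×10^-4 m⁴.
τ_max = T·r/J = 2525 × 0.0925 / 1.150×10^-4 = 2.031×10^6 Pa.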